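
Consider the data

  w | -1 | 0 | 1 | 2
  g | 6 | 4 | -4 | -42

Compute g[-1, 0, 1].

-3

g[-1,0] = (4 - 6) / (0 - (-1)) = -2
g[0,1] = (-4 - 4) / (1 - 0) = -8
g[-1,0,1] = (-8 - (-2)) / (1 - (-1)) = -3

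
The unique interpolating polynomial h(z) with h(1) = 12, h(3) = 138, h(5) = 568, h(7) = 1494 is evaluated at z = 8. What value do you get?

2203

L_0(8) = (5)·(3)·(1)/[(-2)·(-4)·(-6)] = -5/16
L_1(8) = (7)·(3)·(1)/[(2)·(-2)·(-4)] = 21/16
L_2(8) = (7)·(5)·(1)/[(4)·(2)·(-2)] = -35/16
L_3(8) = (7)·(5)·(3)/[(6)·(4)·(2)] = 35/16
Sum: 12·(-5/16) + 138·(21/16) + 568·(-35/16) + 1494·(35/16) = 2203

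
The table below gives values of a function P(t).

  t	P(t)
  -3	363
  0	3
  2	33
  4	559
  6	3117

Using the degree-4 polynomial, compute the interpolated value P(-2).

85

L_0(-2) = (-2)·(-4)·(-6)·(-8)/[(-3)·(-5)·(-7)·(-9)] = 128/315
L_1(-2) = (1)·(-4)·(-6)·(-8)/[(3)·(-2)·(-4)·(-6)] = 4/3
L_2(-2) = (1)·(-2)·(-6)·(-8)/[(5)·(2)·(-2)·(-4)] = -6/5
L_3(-2) = (1)·(-2)·(-4)·(-8)/[(7)·(4)·(2)·(-2)] = 4/7
L_4(-2) = (1)·(-2)·(-4)·(-6)/[(9)·(6)·(4)·(2)] = -1/9
Sum: 363·(128/315) + 3·(4/3) + 33·(-6/5) + 559·(4/7) + 3117·(-1/9) = 85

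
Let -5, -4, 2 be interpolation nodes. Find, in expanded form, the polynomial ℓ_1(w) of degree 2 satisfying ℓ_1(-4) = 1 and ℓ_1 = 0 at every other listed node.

ℓ_1(w) = (w + 5)(w - 2) / [(1)·(-6)]
       = (w^2 + 3w - 10) / (-6)

ℓ_1(w) = -(1/6)w^2 - (1/2)w + 5/3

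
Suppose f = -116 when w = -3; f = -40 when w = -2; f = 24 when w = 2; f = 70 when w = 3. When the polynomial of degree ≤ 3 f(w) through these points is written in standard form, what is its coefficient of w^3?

The leading coefficient equals the top divided difference f[-3,-2,2,3].
f[-3,-2] = (-40 - (-116)) / (-2 - (-3)) = 76
f[-2,2] = (24 - (-40)) / (2 - (-2)) = 16
f[2,3] = (70 - 24) / (3 - 2) = 46
f[-3,-2,2] = (16 - 76) / (2 - (-3)) = -12
f[-2,2,3] = (46 - 16) / (3 - (-2)) = 6
f[-3,-2,2,3] = (6 - (-12)) / (3 - (-3)) = 3

3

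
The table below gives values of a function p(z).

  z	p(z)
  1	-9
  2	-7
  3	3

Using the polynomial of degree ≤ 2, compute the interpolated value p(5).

Using Newton's divided-difference form:
p[1,2] = (-7 - (-9)) / (2 - 1) = 2
p[2,3] = (3 - (-7)) / (3 - 2) = 10
p[1,2,3] = (10 - 2) / (3 - 1) = 4
p(5) = -9 + 2·(4) + 4·(4)·(3) = 47

47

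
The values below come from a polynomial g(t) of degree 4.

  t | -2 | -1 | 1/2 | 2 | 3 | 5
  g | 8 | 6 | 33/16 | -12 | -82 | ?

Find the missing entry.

The 5 known values determine g uniquely (degree ≤ 4).
Evaluate each Lagrange basis at t = 5:
L_0(5) = (6)·(9/2)·(3)·(2)/[(-1)·(-5/2)·(-4)·(-5)] = 81/25
L_1(5) = (7)·(9/2)·(3)·(2)/[(1)·(-3/2)·(-3)·(-4)] = -21/2
L_2(5) = (7)·(6)·(3)·(2)/[(5/2)·(3/2)·(-3/2)·(-5/2)] = 448/25
L_3(5) = (7)·(6)·(9/2)·(2)/[(4)·(3)·(3/2)·(-1)] = -21
L_4(5) = (7)·(6)·(9/2)·(3)/[(5)·(4)·(5/2)·(1)] = 567/50
Sum: 8·(81/25) + 6·(-21/2) + 33/16·(448/25) + (-12)·(-21) + (-82)·(567/50) = -678

-678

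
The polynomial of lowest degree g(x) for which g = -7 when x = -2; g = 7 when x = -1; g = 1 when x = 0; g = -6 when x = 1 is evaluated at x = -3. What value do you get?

Using Newton's divided-difference form:
g[-2,-1] = (7 - (-7)) / (-1 - (-2)) = 14
g[-1,0] = (1 - 7) / (0 - (-1)) = -6
g[0,1] = (-6 - 1) / (1 - 0) = -7
g[-2,-1,0] = (-6 - 14) / (0 - (-2)) = -10
g[-1,0,1] = (-7 - (-6)) / (1 - (-1)) = -1/2
g[-2,-1,0,1] = (-1/2 - (-10)) / (1 - (-2)) = 19/6
g(-3) = -7 + 14·(-1) + (-10)·(-1)·(-2) + (19/6)·(-1)·(-2)·(-3) = -60

-60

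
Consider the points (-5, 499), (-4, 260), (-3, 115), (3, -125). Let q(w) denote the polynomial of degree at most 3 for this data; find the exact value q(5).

Evaluate each Lagrange basis at w = 5:
L_0(5) = (9)·(8)·(2)/[(-1)·(-2)·(-8)] = -9
L_1(5) = (10)·(8)·(2)/[(1)·(-1)·(-7)] = 160/7
L_2(5) = (10)·(9)·(2)/[(2)·(1)·(-6)] = -15
L_3(5) = (10)·(9)·(8)/[(8)·(7)·(6)] = 15/7
Sum: 499·(-9) + 260·(160/7) + 115·(-15) + (-125)·(15/7) = -541

-541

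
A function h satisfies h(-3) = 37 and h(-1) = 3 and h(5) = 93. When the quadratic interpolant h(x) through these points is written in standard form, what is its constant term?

-2

Build the Lagrange basis polynomials:
L_0(x) = (x + 1)(x - 5) / [16] = (1/16)x^2 - (1/4)x - 5/16
L_1(x) = (x + 3)(x - 5) / [-12] = -(1/12)x^2 + (1/6)x + 5/4
L_2(x) = (x + 3)(x + 1) / [48] = (1/48)x^2 + (1/12)x + 1/16
h(x) = 37·L_0 + 3·L_1 + 93·L_2
Only the constant term is needed; take it from each L_i and combine:
37·(-5/16) + 3·(5/4) + 93·(1/16) = -2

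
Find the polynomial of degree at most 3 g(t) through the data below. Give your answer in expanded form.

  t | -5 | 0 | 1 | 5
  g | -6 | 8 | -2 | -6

g(t) = (59/150)t^3 - (14/25)t^2 - (59/6)t + 8

Build the Lagrange basis polynomials:
L_0(t) = t(t - 1)(t - 5) / [-300] = -(1/300)t^3 + (1/50)t^2 - (1/60)t
L_1(t) = (t + 5)(t - 1)(t - 5) / [25] = (1/25)t^3 - (1/25)t^2 - t + 1
L_2(t) = (t + 5)t(t - 5) / [-24] = -(1/24)t^3 + (25/24)t
L_3(t) = (t + 5)t(t - 1) / [200] = (1/200)t^3 + (1/50)t^2 - (1/40)t
g(t) = (-6)·L_0 + 8·L_1 + (-2)·L_2 + (-6)·L_3
  (-6)·L_0(t) = (1/50)t^3 - (3/25)t^2 + (1/10)t
  8·L_1(t) = (8/25)t^3 - (8/25)t^2 - 8t + 8
  (-2)·L_2(t) = (1/12)t^3 - (25/12)t
  (-6)·L_3(t) = -(3/100)t^3 - (3/25)t^2 + (3/20)t
Adding term by term: (59/150)t^3 - (14/25)t^2 - (59/6)t + 8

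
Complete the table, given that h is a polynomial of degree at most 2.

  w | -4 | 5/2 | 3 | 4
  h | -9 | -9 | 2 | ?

201/7

The 3 known values determine h uniquely (degree ≤ 2).
Evaluate each Lagrange basis at w = 4:
L_0(4) = (3/2)·(1)/[(-13/2)·(-7)] = 3/91
L_1(4) = (8)·(1)/[(13/2)·(-1/2)] = -32/13
L_2(4) = (8)·(3/2)/[(7)·(1/2)] = 24/7
Sum: (-9)·(3/91) + (-9)·(-32/13) + 2·(24/7) = 201/7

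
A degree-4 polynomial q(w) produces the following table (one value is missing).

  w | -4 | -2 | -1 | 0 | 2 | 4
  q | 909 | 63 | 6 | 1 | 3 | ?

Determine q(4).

The 5 known values determine q uniquely (degree ≤ 4).
Evaluate each Lagrange basis at w = 4:
L_0(4) = (6)·(5)·(4)·(2)/[(-2)·(-3)·(-4)·(-6)] = 5/3
L_1(4) = (8)·(5)·(4)·(2)/[(2)·(-1)·(-2)·(-4)] = -20
L_2(4) = (8)·(6)·(4)·(2)/[(3)·(1)·(-1)·(-3)] = 128/3
L_3(4) = (8)·(6)·(5)·(2)/[(4)·(2)·(1)·(-2)] = -30
L_4(4) = (8)·(6)·(5)·(4)/[(6)·(4)·(3)·(2)] = 20/3
Sum: 909·(5/3) + 63·(-20) + 6·(128/3) + 1·(-30) + 3·(20/3) = 501

501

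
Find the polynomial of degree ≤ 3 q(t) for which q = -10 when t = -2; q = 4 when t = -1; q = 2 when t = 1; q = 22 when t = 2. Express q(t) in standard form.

Build the Lagrange basis polynomials:
L_0(t) = (t + 1)(t - 1)(t - 2) / [-12] = -(1/12)t^3 + (1/6)t^2 + (1/12)t - 1/6
L_1(t) = (t + 2)(t - 1)(t - 2) / [6] = (1/6)t^3 - (1/6)t^2 - (2/3)t + 2/3
L_2(t) = (t + 2)(t + 1)(t - 2) / [-6] = -(1/6)t^3 - (1/6)t^2 + (2/3)t + 2/3
L_3(t) = (t + 2)(t + 1)(t - 1) / [12] = (1/12)t^3 + (1/6)t^2 - (1/12)t - 1/6
q(t) = (-10)·L_0 + 4·L_1 + 2·L_2 + 22·L_3
  (-10)·L_0(t) = (5/6)t^3 - (5/3)t^2 - (5/6)t + 5/3
  4·L_1(t) = (2/3)t^3 - (2/3)t^2 - (8/3)t + 8/3
  2·L_2(t) = -(1/3)t^3 - (1/3)t^2 + (4/3)t + 4/3
  22·L_3(t) = (11/6)t^3 + (11/3)t^2 - (11/6)t - 11/3
Adding term by term: 3t^3 + t^2 - 4t + 2

q(t) = 3t^3 + t^2 - 4t + 2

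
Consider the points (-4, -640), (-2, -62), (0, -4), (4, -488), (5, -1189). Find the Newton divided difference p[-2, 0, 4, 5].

-13

p[-2,0] = (-4 - (-62)) / (0 - (-2)) = 29
p[0,4] = (-488 - (-4)) / (4 - 0) = -121
p[4,5] = (-1189 - (-488)) / (5 - 4) = -701
p[-2,0,4] = (-121 - 29) / (4 - (-2)) = -25
p[0,4,5] = (-701 - (-121)) / (5 - 0) = -116
p[-2,0,4,5] = (-116 - (-25)) / (5 - (-2)) = -13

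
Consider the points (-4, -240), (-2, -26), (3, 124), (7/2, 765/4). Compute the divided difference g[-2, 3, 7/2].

19

g[-2,3] = (124 - (-26)) / (3 - (-2)) = 30
g[3,7/2] = (765/4 - 124) / (7/2 - 3) = 269/2
g[-2,3,7/2] = (269/2 - 30) / (7/2 - (-2)) = 19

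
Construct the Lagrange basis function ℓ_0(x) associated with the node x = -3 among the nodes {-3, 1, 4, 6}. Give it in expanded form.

ℓ_0(x) = -(1/252)x^3 + (11/252)x^2 - (17/126)x + 2/21

ℓ_0(x) = (x - 1)(x - 4)(x - 6) / [(-4)·(-7)·(-9)]
       = (x^3 - 11x^2 + 34x - 24) / (-252)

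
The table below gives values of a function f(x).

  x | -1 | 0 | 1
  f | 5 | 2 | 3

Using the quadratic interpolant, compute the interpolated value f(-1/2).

3

Evaluate each Lagrange basis at x = -1/2:
L_0(-1/2) = (-1/2)·(-3/2)/[(-1)·(-2)] = 3/8
L_1(-1/2) = (1/2)·(-3/2)/[(1)·(-1)] = 3/4
L_2(-1/2) = (1/2)·(-1/2)/[(2)·(1)] = -1/8
Sum: 5·(3/8) + 2·(3/4) + 3·(-1/8) = 3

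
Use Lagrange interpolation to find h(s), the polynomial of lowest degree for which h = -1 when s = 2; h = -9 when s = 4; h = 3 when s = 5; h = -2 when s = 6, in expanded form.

Build the Lagrange basis polynomials:
L_0(s) = (s - 4)(s - 5)(s - 6) / [-24] = -(1/24)s^3 + (5/8)s^2 - (37/12)s + 5
L_1(s) = (s - 2)(s - 5)(s - 6) / [4] = (1/4)s^3 - (13/4)s^2 + 13s - 15
L_2(s) = (s - 2)(s - 4)(s - 6) / [-3] = -(1/3)s^3 + 4s^2 - (44/3)s + 16
L_3(s) = (s - 2)(s - 4)(s - 5) / [8] = (1/8)s^3 - (11/8)s^2 + (19/4)s - 5
h(s) = (-1)·L_0 + (-9)·L_1 + 3·L_2 + (-2)·L_3
  (-1)·L_0(s) = (1/24)s^3 - (5/8)s^2 + (37/12)s - 5
  (-9)·L_1(s) = -(9/4)s^3 + (117/4)s^2 - 117s + 135
  3·L_2(s) = -s^3 + 12s^2 - 44s + 48
  (-2)·L_3(s) = -(1/4)s^3 + (11/4)s^2 - (19/2)s + 10
Adding term by term: -(83/24)s^3 + (347/8)s^2 - (2009/12)s + 188

h(s) = -(83/24)s^3 + (347/8)s^2 - (2009/12)s + 188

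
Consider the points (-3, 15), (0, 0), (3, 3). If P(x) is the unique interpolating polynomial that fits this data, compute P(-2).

8

Using Newton's divided-difference form:
P[-3,0] = (0 - 15) / (0 - (-3)) = -5
P[0,3] = (3 - 0) / (3 - 0) = 1
P[-3,0,3] = (1 - (-5)) / (3 - (-3)) = 1
P(-2) = 15 + (-5)·(1) + 1·(1)·(-2) = 8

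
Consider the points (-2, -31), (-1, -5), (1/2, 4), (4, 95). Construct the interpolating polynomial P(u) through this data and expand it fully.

Newton's divided differences:
P[-2,-1] = (-5 - (-31)) / (-1 - (-2)) = 26
P[-1,1/2] = (4 - (-5)) / (1/2 - (-1)) = 6
P[1/2,4] = (95 - 4) / (4 - 1/2) = 26
P[-2,-1,1/2] = (6 - 26) / (1/2 - (-2)) = -8
P[-1,1/2,4] = (26 - 6) / (4 - (-1)) = 4
P[-2,-1,1/2,4] = (4 - (-8)) / (4 - (-2)) = 2
P(u) = -31 + 26·(u + 2) + (-8)·(u + 2)(u + 1) + 2·(u + 2)(u + 1)(u - 1/2)
Expanding: P(u) = 2u^3 - 3u^2 + 3u + 3

P(u) = 2u^3 - 3u^2 + 3u + 3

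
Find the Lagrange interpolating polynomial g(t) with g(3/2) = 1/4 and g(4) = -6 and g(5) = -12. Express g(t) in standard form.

g(t) = -t^2 + 3t - 2

Build the Lagrange basis polynomials:
L_0(t) = (t - 4)(t - 5) / [35/4] = (4/35)t^2 - (36/35)t + 16/7
L_1(t) = (t - 3/2)(t - 5) / [-5/2] = -(2/5)t^2 + (13/5)t - 3
L_2(t) = (t - 3/2)(t - 4) / [7/2] = (2/7)t^2 - (11/7)t + 12/7
g(t) = (1/4)·L_0 + (-6)·L_1 + (-12)·L_2
  (1/4)·L_0(t) = (1/35)t^2 - (9/35)t + 4/7
  (-6)·L_1(t) = (12/5)t^2 - (78/5)t + 18
  (-12)·L_2(t) = -(24/7)t^2 + (132/7)t - 144/7
Adding term by term: -t^2 + 3t - 2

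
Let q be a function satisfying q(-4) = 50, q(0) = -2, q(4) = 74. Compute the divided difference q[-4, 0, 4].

q[-4,0] = (-2 - 50) / (0 - (-4)) = -13
q[0,4] = (74 - (-2)) / (4 - 0) = 19
q[-4,0,4] = (19 - (-13)) / (4 - (-4)) = 4

4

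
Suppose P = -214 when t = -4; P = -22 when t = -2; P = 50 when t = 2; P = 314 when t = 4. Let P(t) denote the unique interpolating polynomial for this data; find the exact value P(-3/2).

Evaluate each Lagrange basis at t = -3/2:
L_0(-3/2) = (1/2)·(-7/2)·(-11/2)/[(-2)·(-6)·(-8)] = -77/768
L_1(-3/2) = (5/2)·(-7/2)·(-11/2)/[(2)·(-4)·(-6)] = 385/384
L_2(-3/2) = (5/2)·(1/2)·(-11/2)/[(6)·(4)·(-2)] = 55/384
L_3(-3/2) = (5/2)·(1/2)·(-7/2)/[(8)·(6)·(2)] = -35/768
Sum: (-214)·(-77/768) + (-22)·(385/384) + 50·(55/384) + 314·(-35/768) = -31/4

-31/4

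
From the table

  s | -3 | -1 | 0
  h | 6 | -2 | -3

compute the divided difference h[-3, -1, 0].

h[-3,-1] = (-2 - 6) / (-1 - (-3)) = -4
h[-1,0] = (-3 - (-2)) / (0 - (-1)) = -1
h[-3,-1,0] = (-1 - (-4)) / (0 - (-3)) = 1

1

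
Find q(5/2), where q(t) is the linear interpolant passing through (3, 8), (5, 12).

7

Evaluate each Lagrange basis at t = 5/2:
L_0(5/2) = (-5/2)/[(-2)] = 5/4
L_1(5/2) = (-1/2)/[(2)] = -1/4
Sum: 8·(5/4) + 12·(-1/4) = 7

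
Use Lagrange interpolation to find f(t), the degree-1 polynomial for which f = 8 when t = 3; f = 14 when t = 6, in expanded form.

Build the Lagrange basis polynomials:
L_0(t) = (t - 6) / [-3] = -(1/3)t + 2
L_1(t) = (t - 3) / [3] = (1/3)t - 1
f(t) = 8·L_0 + 14·L_1
  8·L_0(t) = -(8/3)t + 16
  14·L_1(t) = (14/3)t - 14
Adding term by term: 2t + 2

f(t) = 2t + 2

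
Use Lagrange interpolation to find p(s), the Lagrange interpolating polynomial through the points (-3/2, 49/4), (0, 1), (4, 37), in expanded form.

p(s) = 3s^2 - 3s + 1

Build the Lagrange basis polynomials:
L_0(s) = s(s - 4) / [33/4] = (4/33)s^2 - (16/33)s
L_1(s) = (s + 3/2)(s - 4) / [-6] = -(1/6)s^2 + (5/12)s + 1
L_2(s) = (s + 3/2)s / [22] = (1/22)s^2 + (3/44)s
p(s) = (49/4)·L_0 + 1·L_1 + 37·L_2
  (49/4)·L_0(s) = (49/33)s^2 - (196/33)s
  1·L_1(s) = -(1/6)s^2 + (5/12)s + 1
  37·L_2(s) = (37/22)s^2 + (111/44)s
Adding term by term: 3s^2 - 3s + 1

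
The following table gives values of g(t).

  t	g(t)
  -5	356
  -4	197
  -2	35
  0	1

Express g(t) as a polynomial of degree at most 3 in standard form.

Build the Lagrange basis polynomials:
L_0(t) = (t + 4)(t + 2)t / [-15] = -(1/15)t^3 - (2/5)t^2 - (8/15)t
L_1(t) = (t + 5)(t + 2)t / [8] = (1/8)t^3 + (7/8)t^2 + (5/4)t
L_2(t) = (t + 5)(t + 4)t / [-12] = -(1/12)t^3 - (3/4)t^2 - (5/3)t
L_3(t) = (t + 5)(t + 4)(t + 2) / [40] = (1/40)t^3 + (11/40)t^2 + (19/20)t + 1
g(t) = 356·L_0 + 197·L_1 + 35·L_2 + 1·L_3
  356·L_0(t) = -(356/15)t^3 - (712/5)t^2 - (2848/15)t
  197·L_1(t) = (197/8)t^3 + (1379/8)t^2 + (985/4)t
  35·L_2(t) = -(35/12)t^3 - (105/4)t^2 - (175/3)t
  1·L_3(t) = (1/40)t^3 + (11/40)t^2 + (19/20)t + 1
Adding term by term: -2t^3 + 4t^2 - t + 1

g(t) = -2t^3 + 4t^2 - t + 1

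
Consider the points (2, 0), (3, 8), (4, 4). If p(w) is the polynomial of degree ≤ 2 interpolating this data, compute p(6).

-40

Evaluate each Lagrange basis at w = 6:
L_0(6) = (3)·(2)/[(-1)·(-2)] = 3
L_1(6) = (4)·(2)/[(1)·(-1)] = -8
L_2(6) = (4)·(3)/[(2)·(1)] = 6
Sum: 0 + 8·(-8) + 4·(6) = -40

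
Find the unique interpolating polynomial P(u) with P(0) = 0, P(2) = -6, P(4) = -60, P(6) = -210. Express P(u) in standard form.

L_0(u) = (u - 2)(u - 4)(u - 6) / [-48] = -(1/48)u^3 + (1/4)u^2 - (11/12)u + 1
L_1(u) = u(u - 4)(u - 6) / [16] = (1/16)u^3 - (5/8)u^2 + (3/2)u
L_2(u) = u(u - 2)(u - 6) / [-16] = -(1/16)u^3 + (1/2)u^2 - (3/4)u
L_3(u) = u(u - 2)(u - 4) / [48] = (1/48)u^3 - (1/8)u^2 + (1/6)u
P(u) = 0·L_0 + (-6)·L_1 + (-60)·L_2 + (-210)·L_3
  0·L_0(u) = 0
  (-6)·L_1(u) = -(3/8)u^3 + (15/4)u^2 - 9u
  (-60)·L_2(u) = (15/4)u^3 - 30u^2 + 45u
  (-210)·L_3(u) = -(35/8)u^3 + (105/4)u^2 - 35u
Adding term by term: -u^3 + u

P(u) = -u^3 + u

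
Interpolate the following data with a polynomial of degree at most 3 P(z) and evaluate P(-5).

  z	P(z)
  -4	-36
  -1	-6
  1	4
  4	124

-74

Using Newton's divided-difference form:
P[-4,-1] = (-6 - (-36)) / (-1 - (-4)) = 10
P[-1,1] = (4 - (-6)) / (1 - (-1)) = 5
P[1,4] = (124 - 4) / (4 - 1) = 40
P[-4,-1,1] = (5 - 10) / (1 - (-4)) = -1
P[-1,1,4] = (40 - 5) / (4 - (-1)) = 7
P[-4,-1,1,4] = (7 - (-1)) / (4 - (-4)) = 1
P(-5) = -36 + 10·(-1) + (-1)·(-1)·(-4) + 1·(-1)·(-4)·(-6) = -74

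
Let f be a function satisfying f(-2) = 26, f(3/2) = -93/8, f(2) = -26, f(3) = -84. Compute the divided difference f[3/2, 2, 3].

-39/2

f[3/2,2] = (-26 - (-93/8)) / (2 - 3/2) = -115/4
f[2,3] = (-84 - (-26)) / (3 - 2) = -58
f[3/2,2,3] = (-58 - (-115/4)) / (3 - 3/2) = -39/2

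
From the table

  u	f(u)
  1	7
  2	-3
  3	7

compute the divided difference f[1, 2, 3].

10

f[1,2] = (-3 - 7) / (2 - 1) = -10
f[2,3] = (7 - (-3)) / (3 - 2) = 10
f[1,2,3] = (10 - (-10)) / (3 - 1) = 10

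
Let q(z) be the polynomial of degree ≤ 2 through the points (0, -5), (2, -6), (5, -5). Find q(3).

-6

L_0(3) = (1)·(-2)/[(-2)·(-5)] = -1/5
L_1(3) = (3)·(-2)/[(2)·(-3)] = 1
L_2(3) = (3)·(1)/[(5)·(3)] = 1/5
Sum: (-5)·(-1/5) + (-6)·(1) + (-5)·(1/5) = -6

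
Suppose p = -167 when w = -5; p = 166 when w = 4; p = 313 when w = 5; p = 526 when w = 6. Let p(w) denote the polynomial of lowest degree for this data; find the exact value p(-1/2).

-1/2

Evaluate each Lagrange basis at w = -1/2:
L_0(-1/2) = (-9/2)·(-11/2)·(-13/2)/[(-9)·(-10)·(-11)] = 13/80
L_1(-1/2) = (9/2)·(-11/2)·(-13/2)/[(9)·(-1)·(-2)] = 143/16
L_2(-1/2) = (9/2)·(-9/2)·(-13/2)/[(10)·(1)·(-1)] = -1053/80
L_3(-1/2) = (9/2)·(-9/2)·(-11/2)/[(11)·(2)·(1)] = 81/16
Sum: (-167)·(13/80) + 166·(143/16) + 313·(-1053/80) + 526·(81/16) = -1/2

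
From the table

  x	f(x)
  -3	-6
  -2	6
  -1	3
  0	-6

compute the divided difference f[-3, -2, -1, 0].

f[-3,-2] = (6 - (-6)) / (-2 - (-3)) = 12
f[-2,-1] = (3 - 6) / (-1 - (-2)) = -3
f[-1,0] = (-6 - 3) / (0 - (-1)) = -9
f[-3,-2,-1] = (-3 - 12) / (-1 - (-3)) = -15/2
f[-2,-1,0] = (-9 - (-3)) / (0 - (-2)) = -3
f[-3,-2,-1,0] = (-3 - (-15/2)) / (0 - (-3)) = 3/2

3/2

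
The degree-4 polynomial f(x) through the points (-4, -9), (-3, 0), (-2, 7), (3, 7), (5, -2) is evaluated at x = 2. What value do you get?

230/21

Using Newton's divided-difference form:
f[-4,-3] = (0 - (-9)) / (-3 - (-4)) = 9
f[-3,-2] = (7 - 0) / (-2 - (-3)) = 7
f[-2,3] = (7 - 7) / (3 - (-2)) = 0
f[3,5] = (-2 - 7) / (5 - 3) = -9/2
f[-4,-3,-2] = (7 - 9) / (-2 - (-4)) = -1
f[-3,-2,3] = (0 - 7) / (3 - (-3)) = -7/6
f[-2,3,5] = (-9/2 - 0) / (5 - (-2)) = -9/14
f[-4,-3,-2,3] = (-7/6 - (-1)) / (3 - (-4)) = -1/42
f[-3,-2,3,5] = (-9/14 - (-7/6)) / (5 - (-3)) = 11/168
f[-4,-3,-2,3,5] = (11/168 - (-1/42)) / (5 - (-4)) = 5/504
f(2) = -9 + 9·(6) + (-1)·(6)·(5) + (-1/42)·(6)·(5)·(4) + (5/504)·(6)·(5)·(4)·(-1) = 230/21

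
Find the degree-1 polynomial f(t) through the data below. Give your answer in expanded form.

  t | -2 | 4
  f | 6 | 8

Build the Lagrange basis polynomials:
L_0(t) = (t - 4) / [-6] = -(1/6)t + 2/3
L_1(t) = (t + 2) / [6] = (1/6)t + 1/3
f(t) = 6·L_0 + 8·L_1
  6·L_0(t) = -t + 4
  8·L_1(t) = (4/3)t + 8/3
Adding term by term: (1/3)t + 20/3

f(t) = (1/3)t + 20/3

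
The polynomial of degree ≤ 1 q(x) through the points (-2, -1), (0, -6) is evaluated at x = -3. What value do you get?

3/2

L_0(-3) = (-3)/[(-2)] = 3/2
L_1(-3) = (-1)/[(2)] = -1/2
Sum: (-1)·(3/2) + (-6)·(-1/2) = 3/2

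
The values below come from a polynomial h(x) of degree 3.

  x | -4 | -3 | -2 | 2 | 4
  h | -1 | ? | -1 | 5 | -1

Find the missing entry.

The 4 known values determine h uniquely (degree ≤ 3).
L_0(-3) = (-1)·(-5)·(-7)/[(-2)·(-6)·(-8)] = 35/96
L_1(-3) = (1)·(-5)·(-7)/[(2)·(-4)·(-6)] = 35/48
L_2(-3) = (1)·(-1)·(-7)/[(6)·(4)·(-2)] = -7/48
L_3(-3) = (1)·(-1)·(-5)/[(8)·(6)·(2)] = 5/96
Sum: (-1)·(35/96) + (-1)·(35/48) + 5·(-7/48) + (-1)·(5/96) = -15/8

-15/8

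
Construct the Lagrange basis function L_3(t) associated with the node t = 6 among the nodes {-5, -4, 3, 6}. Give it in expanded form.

L_3(t) = (t + 5)(t + 4)(t - 3) / [(11)·(10)·(3)]
       = (t^3 + 6t^2 - 7t - 60) / (330)

L_3(t) = (1/330)t^3 + (1/55)t^2 - (7/330)t - 2/11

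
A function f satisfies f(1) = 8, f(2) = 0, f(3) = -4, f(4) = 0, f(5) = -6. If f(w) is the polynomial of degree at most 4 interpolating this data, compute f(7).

Evaluate each Lagrange basis at w = 7:
L_0(7) = (5)·(4)·(3)·(2)/[(-1)·(-2)·(-3)·(-4)] = 5
L_1(7) = (6)·(4)·(3)·(2)/[(1)·(-1)·(-2)·(-3)] = -24
L_2(7) = (6)·(5)·(3)·(2)/[(2)·(1)·(-1)·(-2)] = 45
L_3(7) = (6)·(5)·(4)·(2)/[(3)·(2)·(1)·(-1)] = -40
L_4(7) = (6)·(5)·(4)·(3)/[(4)·(3)·(2)·(1)] = 15
Sum: 8·(5) + 0 + (-4)·(45) + 0 + (-6)·(15) = -230

-230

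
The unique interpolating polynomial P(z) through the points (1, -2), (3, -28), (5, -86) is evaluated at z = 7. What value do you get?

L_0(7) = (4)·(2)/[(-2)·(-4)] = 1
L_1(7) = (6)·(2)/[(2)·(-2)] = -3
L_2(7) = (6)·(4)/[(4)·(2)] = 3
Sum: (-2)·(1) + (-28)·(-3) + (-86)·(3) = -176

-176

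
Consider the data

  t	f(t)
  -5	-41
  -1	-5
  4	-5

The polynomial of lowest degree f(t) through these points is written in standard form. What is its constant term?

Build the Lagrange basis polynomials:
L_0(t) = (t + 1)(t - 4) / [36] = (1/36)t^2 - (1/12)t - 1/9
L_1(t) = (t + 5)(t - 4) / [-20] = -(1/20)t^2 - (1/20)t + 1
L_2(t) = (t + 5)(t + 1) / [45] = (1/45)t^2 + (2/15)t + 1/9
f(t) = (-41)·L_0 + (-5)·L_1 + (-5)·L_2
Only the constant term is needed; take it from each L_i and combine:
(-41)·(-1/9) + (-5)·(1) + (-5)·(1/9) = -1

-1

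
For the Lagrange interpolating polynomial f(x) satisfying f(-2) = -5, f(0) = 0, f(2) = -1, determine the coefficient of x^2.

The leading coefficient equals the top divided difference f[-2,0,2].
f[-2,0] = (0 - (-5)) / (0 - (-2)) = 5/2
f[0,2] = (-1 - 0) / (2 - 0) = -1/2
f[-2,0,2] = (-1/2 - 5/2) / (2 - (-2)) = -3/4

-3/4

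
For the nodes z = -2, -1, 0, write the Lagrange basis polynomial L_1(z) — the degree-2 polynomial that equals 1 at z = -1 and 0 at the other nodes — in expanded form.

L_1(z) = -z^2 - 2z

L_1(z) = (z + 2)z / [(1)·(-1)]
       = (z^2 + 2z) / (-1)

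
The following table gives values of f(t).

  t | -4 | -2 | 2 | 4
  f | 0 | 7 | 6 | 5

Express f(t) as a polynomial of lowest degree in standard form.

L_0(t) = (t + 2)(t - 2)(t - 4) / [-96] = -(1/96)t^3 + (1/24)t^2 + (1/24)t - 1/6
L_1(t) = (t + 4)(t - 2)(t - 4) / [48] = (1/48)t^3 - (1/24)t^2 - (1/3)t + 2/3
L_2(t) = (t + 4)(t + 2)(t - 4) / [-48] = -(1/48)t^3 - (1/24)t^2 + (1/3)t + 2/3
L_3(t) = (t + 4)(t + 2)(t - 2) / [96] = (1/96)t^3 + (1/24)t^2 - (1/24)t - 1/6
f(t) = 0·L_0 + 7·L_1 + 6·L_2 + 5·L_3
  0·L_0(t) = 0
  7·L_1(t) = (7/48)t^3 - (7/24)t^2 - (7/3)t + 14/3
  6·L_2(t) = -(1/8)t^3 - (1/4)t^2 + 2t + 4
  5·L_3(t) = (5/96)t^3 + (5/24)t^2 - (5/24)t - 5/6
Adding term by term: (7/96)t^3 - (1/3)t^2 - (13/24)t + 47/6

f(t) = (7/96)t^3 - (1/3)t^2 - (13/24)t + 47/6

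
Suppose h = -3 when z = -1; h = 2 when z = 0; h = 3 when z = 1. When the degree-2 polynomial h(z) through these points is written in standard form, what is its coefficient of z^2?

The leading coefficient equals the top divided difference h[-1,0,1].
h[-1,0] = (2 - (-3)) / (0 - (-1)) = 5
h[0,1] = (3 - 2) / (1 - 0) = 1
h[-1,0,1] = (1 - 5) / (1 - (-1)) = -2

-2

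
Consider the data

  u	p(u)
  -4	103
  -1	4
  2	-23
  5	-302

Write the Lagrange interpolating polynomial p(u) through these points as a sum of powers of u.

Build the Lagrange basis polynomials:
L_0(u) = (u + 1)(u - 2)(u - 5) / [-162] = -(1/162)u^3 + (1/27)u^2 - (1/54)u - 5/81
L_1(u) = (u + 4)(u - 2)(u - 5) / [54] = (1/54)u^3 - (1/18)u^2 - (1/3)u + 20/27
L_2(u) = (u + 4)(u + 1)(u - 5) / [-54] = -(1/54)u^3 + (7/18)u + 10/27
L_3(u) = (u + 4)(u + 1)(u - 2) / [162] = (1/162)u^3 + (1/54)u^2 - (1/27)u - 4/81
p(u) = 103·L_0 + 4·L_1 + (-23)·L_2 + (-302)·L_3
  103·L_0(u) = -(103/162)u^3 + (103/27)u^2 - (103/54)u - 515/81
  4·L_1(u) = (2/27)u^3 - (2/9)u^2 - (4/3)u + 80/27
  (-23)·L_2(u) = (23/54)u^3 - (161/18)u - 230/27
  (-302)·L_3(u) = -(151/81)u^3 - (151/27)u^2 + (302/27)u + 1208/81
Adding term by term: -2u^3 - 2u^2 - u + 3

p(u) = -2u^3 - 2u^2 - u + 3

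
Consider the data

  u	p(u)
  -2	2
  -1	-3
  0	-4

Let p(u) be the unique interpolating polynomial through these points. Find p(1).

Evaluate each Lagrange basis at u = 1:
L_0(1) = (2)·(1)/[(-1)·(-2)] = 1
L_1(1) = (3)·(1)/[(1)·(-1)] = -3
L_2(1) = (3)·(2)/[(2)·(1)] = 3
Sum: 2·(1) + (-3)·(-3) + (-4)·(3) = -1

-1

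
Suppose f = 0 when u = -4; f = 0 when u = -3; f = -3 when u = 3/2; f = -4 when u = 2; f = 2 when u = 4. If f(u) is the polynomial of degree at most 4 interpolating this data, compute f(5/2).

L_0(5/2) = (11/2)·(1)·(1/2)·(-3/2)/[(-1)·(-11/2)·(-6)·(-8)] = -1/64
L_1(5/2) = (13/2)·(1)·(1/2)·(-3/2)/[(1)·(-9/2)·(-5)·(-7)] = 13/420
L_2(5/2) = (13/2)·(11/2)·(1/2)·(-3/2)/[(11/2)·(9/2)·(-1/2)·(-5/2)] = -13/15
L_3(5/2) = (13/2)·(11/2)·(1)·(-3/2)/[(6)·(5)·(1/2)·(-2)] = 143/80
L_4(5/2) = (13/2)·(11/2)·(1)·(1/2)/[(8)·(7)·(5/2)·(2)] = 143/2240
Sum: 0 + 0 + (-3)·(-13/15) + (-4)·(143/80) + 2·(143/2240) = -4953/1120

-4953/1120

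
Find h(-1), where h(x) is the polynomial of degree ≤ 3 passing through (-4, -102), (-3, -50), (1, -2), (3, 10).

-6

Evaluate each Lagrange basis at x = -1:
L_0(-1) = (2)·(-2)·(-4)/[(-1)·(-5)·(-7)] = -16/35
L_1(-1) = (3)·(-2)·(-4)/[(1)·(-4)·(-6)] = 1
L_2(-1) = (3)·(2)·(-4)/[(5)·(4)·(-2)] = 3/5
L_3(-1) = (3)·(2)·(-2)/[(7)·(6)·(2)] = -1/7
Sum: (-102)·(-16/35) + (-50)·(1) + (-2)·(3/5) + 10·(-1/7) = -6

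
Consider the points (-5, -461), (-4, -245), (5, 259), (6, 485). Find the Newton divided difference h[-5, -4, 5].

h[-5,-4] = (-245 - (-461)) / (-4 - (-5)) = 216
h[-4,5] = (259 - (-245)) / (5 - (-4)) = 56
h[-5,-4,5] = (56 - 216) / (5 - (-5)) = -16

-16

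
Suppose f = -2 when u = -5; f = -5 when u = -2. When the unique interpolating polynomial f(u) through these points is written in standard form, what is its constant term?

-7

L_0(u) = (u + 2) / [-3] = -(1/3)u - 2/3
L_1(u) = (u + 5) / [3] = (1/3)u + 5/3
f(u) = (-2)·L_0 + (-5)·L_1
Only the constant term is needed; take it from each L_i and combine:
(-2)·(-2/3) + (-5)·(5/3) = -7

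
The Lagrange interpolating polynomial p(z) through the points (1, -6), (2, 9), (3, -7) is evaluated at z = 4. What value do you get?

Evaluate each Lagrange basis at z = 4:
L_0(4) = (2)·(1)/[(-1)·(-2)] = 1
L_1(4) = (3)·(1)/[(1)·(-1)] = -3
L_2(4) = (3)·(2)/[(2)·(1)] = 3
Sum: (-6)·(1) + 9·(-3) + (-7)·(3) = -54

-54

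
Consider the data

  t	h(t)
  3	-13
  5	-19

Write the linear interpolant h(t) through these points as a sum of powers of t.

Build the Lagrange basis polynomials:
L_0(t) = (t - 5) / [-2] = -(1/2)t + 5/2
L_1(t) = (t - 3) / [2] = (1/2)t - 3/2
h(t) = (-13)·L_0 + (-19)·L_1
  (-13)·L_0(t) = (13/2)t - 65/2
  (-19)·L_1(t) = -(19/2)t + 57/2
Adding term by term: -3t - 4

h(t) = -3t - 4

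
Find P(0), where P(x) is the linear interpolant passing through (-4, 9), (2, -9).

L_0(0) = (-2)/[(-6)] = 1/3
L_1(0) = (4)/[(6)] = 2/3
Sum: 9·(1/3) + (-9)·(2/3) = -3

-3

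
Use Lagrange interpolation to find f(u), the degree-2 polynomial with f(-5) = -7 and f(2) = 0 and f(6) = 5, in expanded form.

f(u) = (1/44)u^2 + (47/44)u - 49/22

Build the Lagrange basis polynomials:
L_0(u) = (u - 2)(u - 6) / [77] = (1/77)u^2 - (8/77)u + 12/77
L_1(u) = (u + 5)(u - 6) / [-28] = -(1/28)u^2 + (1/28)u + 15/14
L_2(u) = (u + 5)(u - 2) / [44] = (1/44)u^2 + (3/44)u - 5/22
f(u) = (-7)·L_0 + 0·L_1 + 5·L_2
  (-7)·L_0(u) = -(1/11)u^2 + (8/11)u - 12/11
  0·L_1(u) = 0
  5·L_2(u) = (5/44)u^2 + (15/44)u - 25/22
Adding term by term: (1/44)u^2 + (47/44)u - 49/22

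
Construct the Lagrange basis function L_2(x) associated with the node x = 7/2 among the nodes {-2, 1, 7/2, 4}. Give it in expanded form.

L_2(x) = (x + 2)(x - 1)(x - 4) / [(11/2)·(5/2)·(-1/2)]
       = (x^3 - 3x^2 - 6x + 8) / (-55/8)

L_2(x) = -(8/55)x^3 + (24/55)x^2 + (48/55)x - 64/55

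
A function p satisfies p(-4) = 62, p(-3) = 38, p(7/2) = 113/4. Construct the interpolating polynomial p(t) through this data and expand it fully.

p(t) = 3t^2 - 3t + 2

Newton's divided differences:
p[-4,-3] = (38 - 62) / (-3 - (-4)) = -24
p[-3,7/2] = (113/4 - 38) / (7/2 - (-3)) = -3/2
p[-4,-3,7/2] = (-3/2 - (-24)) / (7/2 - (-4)) = 3
p(t) = 62 + (-24)·(t + 4) + 3·(t + 4)(t + 3)
Expanding: p(t) = 3t^2 - 3t + 2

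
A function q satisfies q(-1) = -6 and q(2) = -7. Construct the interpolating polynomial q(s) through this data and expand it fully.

q(s) = -(1/3)s - 19/3

Build the Lagrange basis polynomials:
L_0(s) = (s - 2) / [-3] = -(1/3)s + 2/3
L_1(s) = (s + 1) / [3] = (1/3)s + 1/3
q(s) = (-6)·L_0 + (-7)·L_1
  (-6)·L_0(s) = 2s - 4
  (-7)·L_1(s) = -(7/3)s - 7/3
Adding term by term: -(1/3)s - 19/3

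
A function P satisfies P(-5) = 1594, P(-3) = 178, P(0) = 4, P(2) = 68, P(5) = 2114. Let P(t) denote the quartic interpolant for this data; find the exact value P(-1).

2

Evaluate each Lagrange basis at t = -1:
L_0(-1) = (2)·(-1)·(-3)·(-6)/[(-2)·(-5)·(-7)·(-10)] = -9/175
L_1(-1) = (4)·(-1)·(-3)·(-6)/[(2)·(-3)·(-5)·(-8)] = 3/10
L_2(-1) = (4)·(2)·(-3)·(-6)/[(5)·(3)·(-2)·(-5)] = 24/25
L_3(-1) = (4)·(2)·(-1)·(-6)/[(7)·(5)·(2)·(-3)] = -8/35
L_4(-1) = (4)·(2)·(-1)·(-3)/[(10)·(8)·(5)·(3)] = 1/50
Sum: 1594·(-9/175) + 178·(3/10) + 4·(24/25) + 68·(-8/35) + 2114·(1/50) = 2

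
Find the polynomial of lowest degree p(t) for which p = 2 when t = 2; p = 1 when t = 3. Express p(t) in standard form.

p(t) = -t + 4

L_0(t) = (t - 3) / [-1] = -t + 3
L_1(t) = (t - 2) / [1] = t - 2
p(t) = 2·L_0 + 1·L_1
  2·L_0(t) = -2t + 6
  1·L_1(t) = t - 2
Adding term by term: -t + 4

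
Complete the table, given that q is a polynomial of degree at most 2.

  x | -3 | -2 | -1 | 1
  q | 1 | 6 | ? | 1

The 3 known values determine q uniquely (degree ≤ 2).
L_0(-1) = (1)·(-2)/[(-1)·(-4)] = -1/2
L_1(-1) = (2)·(-2)/[(1)·(-3)] = 4/3
L_2(-1) = (2)·(1)/[(4)·(3)] = 1/6
Sum: 1·(-1/2) + 6·(4/3) + 1·(1/6) = 23/3

23/3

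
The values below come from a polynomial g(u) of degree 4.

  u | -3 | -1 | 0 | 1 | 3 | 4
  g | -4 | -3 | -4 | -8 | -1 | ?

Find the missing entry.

The 5 known values determine g uniquely (degree ≤ 4).
L_0(4) = (5)·(4)·(3)·(1)/[(-2)·(-3)·(-4)·(-6)] = 5/12
L_1(4) = (7)·(4)·(3)·(1)/[(2)·(-1)·(-2)·(-4)] = -21/4
L_2(4) = (7)·(5)·(3)·(1)/[(3)·(1)·(-1)·(-3)] = 35/3
L_3(4) = (7)·(5)·(4)·(1)/[(4)·(2)·(1)·(-2)] = -35/4
L_4(4) = (7)·(5)·(4)·(3)/[(6)·(4)·(3)·(2)] = 35/12
Sum: (-4)·(5/12) + (-3)·(-21/4) + (-4)·(35/3) + (-8)·(-35/4) + (-1)·(35/12) = 69/2

69/2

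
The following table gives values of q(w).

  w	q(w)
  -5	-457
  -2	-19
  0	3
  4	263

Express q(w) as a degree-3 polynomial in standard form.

Newton's divided differences:
q[-5,-2] = (-19 - (-457)) / (-2 - (-5)) = 146
q[-2,0] = (3 - (-19)) / (0 - (-2)) = 11
q[0,4] = (263 - 3) / (4 - 0) = 65
q[-5,-2,0] = (11 - 146) / (0 - (-5)) = -27
q[-2,0,4] = (65 - 11) / (4 - (-2)) = 9
q[-5,-2,0,4] = (9 - (-27)) / (4 - (-5)) = 4
q(w) = -457 + 146·(w + 5) + (-27)·(w + 5)(w + 2) + 4·(w + 5)(w + 2)w
Expanding: q(w) = 4w^3 + w^2 - 3w + 3

q(w) = 4w^3 + w^2 - 3w + 3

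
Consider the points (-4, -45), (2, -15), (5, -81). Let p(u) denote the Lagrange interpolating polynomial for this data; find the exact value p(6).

Evaluate each Lagrange basis at u = 6:
L_0(6) = (4)·(1)/[(-6)·(-9)] = 2/27
L_1(6) = (10)·(1)/[(6)·(-3)] = -5/9
L_2(6) = (10)·(4)/[(9)·(3)] = 40/27
Sum: (-45)·(2/27) + (-15)·(-5/9) + (-81)·(40/27) = -115

-115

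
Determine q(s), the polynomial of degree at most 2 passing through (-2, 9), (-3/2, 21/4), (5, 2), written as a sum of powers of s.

q(s) = s^2 - 4s - 3

Build the Lagrange basis polynomials:
L_0(s) = (s + 3/2)(s - 5) / [7/2] = (2/7)s^2 - s - 15/7
L_1(s) = (s + 2)(s - 5) / [-13/4] = -(4/13)s^2 + (12/13)s + 40/13
L_2(s) = (s + 2)(s + 3/2) / [91/2] = (2/91)s^2 + (1/13)s + 6/91
q(s) = 9·L_0 + (21/4)·L_1 + 2·L_2
  9·L_0(s) = (18/7)s^2 - 9s - 135/7
  (21/4)·L_1(s) = -(21/13)s^2 + (63/13)s + 210/13
  2·L_2(s) = (4/91)s^2 + (2/13)s + 12/91
Adding term by term: s^2 - 4s - 3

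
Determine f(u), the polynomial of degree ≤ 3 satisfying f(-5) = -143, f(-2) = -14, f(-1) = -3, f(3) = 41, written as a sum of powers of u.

f(u) = u^3 + 4u + 2

L_0(u) = (u + 2)(u + 1)(u - 3) / [-96] = -(1/96)u^3 + (7/96)u + 1/16
L_1(u) = (u + 5)(u + 1)(u - 3) / [15] = (1/15)u^3 + (1/5)u^2 - (13/15)u - 1
L_2(u) = (u + 5)(u + 2)(u - 3) / [-16] = -(1/16)u^3 - (1/4)u^2 + (11/16)u + 15/8
L_3(u) = (u + 5)(u + 2)(u + 1) / [160] = (1/160)u^3 + (1/20)u^2 + (17/160)u + 1/16
f(u) = (-143)·L_0 + (-14)·L_1 + (-3)·L_2 + 41·L_3
  (-143)·L_0(u) = (143/96)u^3 - (1001/96)u - 143/16
  (-14)·L_1(u) = -(14/15)u^3 - (14/5)u^2 + (182/15)u + 14
  (-3)·L_2(u) = (3/16)u^3 + (3/4)u^2 - (33/16)u - 45/8
  41·L_3(u) = (41/160)u^3 + (41/20)u^2 + (697/160)u + 41/16
Adding term by term: u^3 + 4u + 2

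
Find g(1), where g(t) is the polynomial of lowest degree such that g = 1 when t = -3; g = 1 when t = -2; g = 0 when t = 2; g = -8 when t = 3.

17/5

Evaluate each Lagrange basis at t = 1:
L_0(1) = (3)·(-1)·(-2)/[(-1)·(-5)·(-6)] = -1/5
L_1(1) = (4)·(-1)·(-2)/[(1)·(-4)·(-5)] = 2/5
L_2(1) = (4)·(3)·(-2)/[(5)·(4)·(-1)] = 6/5
L_3(1) = (4)·(3)·(-1)/[(6)·(5)·(1)] = -2/5
Sum: 1·(-1/5) + 1·(2/5) + 0 + (-8)·(-2/5) = 17/5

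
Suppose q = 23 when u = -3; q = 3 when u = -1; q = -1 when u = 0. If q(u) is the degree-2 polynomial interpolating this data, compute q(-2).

11

Evaluate each Lagrange basis at u = -2:
L_0(-2) = (-1)·(-2)/[(-2)·(-3)] = 1/3
L_1(-2) = (1)·(-2)/[(2)·(-1)] = 1
L_2(-2) = (1)·(-1)/[(3)·(1)] = -1/3
Sum: 23·(1/3) + 3·(1) + (-1)·(-1/3) = 11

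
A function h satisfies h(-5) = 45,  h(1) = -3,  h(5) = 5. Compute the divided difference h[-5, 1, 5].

h[-5,1] = (-3 - 45) / (1 - (-5)) = -8
h[1,5] = (5 - (-3)) / (5 - 1) = 2
h[-5,1,5] = (2 - (-8)) / (5 - (-5)) = 1

1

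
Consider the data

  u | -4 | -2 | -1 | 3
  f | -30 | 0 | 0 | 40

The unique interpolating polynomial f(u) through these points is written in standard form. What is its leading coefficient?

Build the Lagrange basis polynomials:
L_0(u) = (u + 2)(u + 1)(u - 3) / [-42] = -(1/42)u^3 + (1/6)u + 1/7
L_1(u) = (u + 4)(u + 1)(u - 3) / [10] = (1/10)u^3 + (1/5)u^2 - (11/10)u - 6/5
L_2(u) = (u + 4)(u + 2)(u - 3) / [-12] = -(1/12)u^3 - (1/4)u^2 + (5/6)u + 2
L_3(u) = (u + 4)(u + 2)(u + 1) / [140] = (1/140)u^3 + (1/20)u^2 + (1/10)u + 2/35
f(u) = (-30)·L_0 + 0·L_1 + 0·L_2 + 40·L_3
Only the coefficient of u^3 is needed; take it from each L_i and combine:
(-30)·(-1/42) + 0·(1/10) + 0·(-1/12) + 40·(1/140) = 1

1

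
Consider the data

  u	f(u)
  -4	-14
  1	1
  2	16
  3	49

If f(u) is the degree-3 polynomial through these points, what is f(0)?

-2

L_0(0) = (-1)·(-2)·(-3)/[(-5)·(-6)·(-7)] = 1/35
L_1(0) = (4)·(-2)·(-3)/[(5)·(-1)·(-2)] = 12/5
L_2(0) = (4)·(-1)·(-3)/[(6)·(1)·(-1)] = -2
L_3(0) = (4)·(-1)·(-2)/[(7)·(2)·(1)] = 4/7
Sum: (-14)·(1/35) + 1·(12/5) + 16·(-2) + 49·(4/7) = -2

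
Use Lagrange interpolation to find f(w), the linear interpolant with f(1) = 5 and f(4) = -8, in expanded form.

f(w) = -(13/3)w + 28/3

Build the Lagrange basis polynomials:
L_0(w) = (w - 4) / [-3] = -(1/3)w + 4/3
L_1(w) = (w - 1) / [3] = (1/3)w - 1/3
f(w) = 5·L_0 + (-8)·L_1
  5·L_0(w) = -(5/3)w + 20/3
  (-8)·L_1(w) = -(8/3)w + 8/3
Adding term by term: -(13/3)w + 28/3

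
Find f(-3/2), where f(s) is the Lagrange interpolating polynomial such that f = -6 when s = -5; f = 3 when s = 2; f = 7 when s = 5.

Evaluate each Lagrange basis at s = -3/2:
L_0(-3/2) = (-7/2)·(-13/2)/[(-7)·(-10)] = 13/40
L_1(-3/2) = (7/2)·(-13/2)/[(7)·(-3)] = 13/12
L_2(-3/2) = (7/2)·(-7/2)/[(10)·(3)] = -49/120
Sum: (-6)·(13/40) + 3·(13/12) + 7·(-49/120) = -187/120

-187/120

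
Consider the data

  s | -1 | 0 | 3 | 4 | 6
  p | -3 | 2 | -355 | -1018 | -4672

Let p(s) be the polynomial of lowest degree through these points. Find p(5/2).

Using Newton's divided-difference form:
p[-1,0] = (2 - (-3)) / (0 - (-1)) = 5
p[0,3] = (-355 - 2) / (3 - 0) = -119
p[3,4] = (-1018 - (-355)) / (4 - 3) = -663
p[4,6] = (-4672 - (-1018)) / (6 - 4) = -1827
p[-1,0,3] = (-119 - 5) / (3 - (-1)) = -31
p[0,3,4] = (-663 - (-119)) / (4 - 0) = -136
p[3,4,6] = (-1827 - (-663)) / (6 - 3) = -388
p[-1,0,3,4] = (-136 - (-31)) / (4 - (-1)) = -21
p[0,3,4,6] = (-388 - (-136)) / (6 - 0) = -42
p[-1,0,3,4,6] = (-42 - (-21)) / (6 - (-1)) = -3
p(5/2) = -3 + 5·(7/2) + (-31)·(7/2)·(5/2) + (-21)·(7/2)·(5/2)·(-1/2) + (-3)·(7/2)·(5/2)·(-1/2)·(-3/2) = -2953/16

-2953/16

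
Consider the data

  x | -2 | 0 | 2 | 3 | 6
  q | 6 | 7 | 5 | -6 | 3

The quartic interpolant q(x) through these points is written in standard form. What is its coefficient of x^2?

L_0(x) = x(x - 2)(x - 3)(x - 6) / [320] = (1/320)x^4 - (11/320)x^3 + (9/80)x^2 - (9/80)x
L_1(x) = (x + 2)(x - 2)(x - 3)(x - 6) / [-72] = -(1/72)x^4 + (1/8)x^3 - (7/36)x^2 - (1/2)x + 1
L_2(x) = (x + 2)x(x - 3)(x - 6) / [32] = (1/32)x^4 - (7/32)x^3 + (9/8)x
L_3(x) = (x + 2)x(x - 2)(x - 6) / [-45] = -(1/45)x^4 + (2/15)x^3 + (4/45)x^2 - (8/15)x
L_4(x) = (x + 2)x(x - 2)(x - 3) / [576] = (1/576)x^4 - (1/192)x^3 - (1/144)x^2 + (1/48)x
q(x) = 6·L_0 + 7·L_1 + 5·L_2 + (-6)·L_3 + 3·L_4
Only the coefficient of x^2 is needed; take it from each L_i and combine:
6·(9/80) + 7·(-7/36) + 5·(0) + (-6)·(4/45) + 3·(-1/144) = -893/720

-893/720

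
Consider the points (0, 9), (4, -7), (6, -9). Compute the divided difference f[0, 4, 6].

1/2

f[0,4] = (-7 - 9) / (4 - 0) = -4
f[4,6] = (-9 - (-7)) / (6 - 4) = -1
f[0,4,6] = (-1 - (-4)) / (6 - 0) = 1/2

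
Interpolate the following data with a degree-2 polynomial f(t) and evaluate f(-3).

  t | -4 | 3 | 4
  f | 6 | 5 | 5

Using Newton's divided-difference form:
f[-4,3] = (5 - 6) / (3 - (-4)) = -1/7
f[3,4] = (5 - 5) / (4 - 3) = 0
f[-4,3,4] = (0 - (-1/7)) / (4 - (-4)) = 1/56
f(-3) = 6 + (-1/7)·(1) + (1/56)·(1)·(-6) = 23/4

23/4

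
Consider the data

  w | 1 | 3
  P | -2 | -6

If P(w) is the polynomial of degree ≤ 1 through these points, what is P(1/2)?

-1

Evaluate each Lagrange basis at w = 1/2:
L_0(1/2) = (-5/2)/[(-2)] = 5/4
L_1(1/2) = (-1/2)/[(2)] = -1/4
Sum: (-2)·(5/4) + (-6)·(-1/4) = -1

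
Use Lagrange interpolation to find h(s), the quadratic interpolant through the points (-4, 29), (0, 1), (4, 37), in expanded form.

h(s) = 2s^2 + s + 1

L_0(s) = s(s - 4) / [32] = (1/32)s^2 - (1/8)s
L_1(s) = (s + 4)(s - 4) / [-16] = -(1/16)s^2 + 1
L_2(s) = (s + 4)s / [32] = (1/32)s^2 + (1/8)s
h(s) = 29·L_0 + 1·L_1 + 37·L_2
  29·L_0(s) = (29/32)s^2 - (29/8)s
  1·L_1(s) = -(1/16)s^2 + 1
  37·L_2(s) = (37/32)s^2 + (37/8)s
Adding term by term: 2s^2 + s + 1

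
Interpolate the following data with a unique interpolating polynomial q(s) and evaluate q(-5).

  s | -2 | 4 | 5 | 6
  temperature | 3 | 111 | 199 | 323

-51

Evaluate each Lagrange basis at s = -5:
L_0(-5) = (-9)·(-10)·(-11)/[(-6)·(-7)·(-8)] = 165/56
L_1(-5) = (-3)·(-10)·(-11)/[(6)·(-1)·(-2)] = -55/2
L_2(-5) = (-3)·(-9)·(-11)/[(7)·(1)·(-1)] = 297/7
L_3(-5) = (-3)·(-9)·(-10)/[(8)·(2)·(1)] = -135/8
Sum: 3·(165/56) + 111·(-55/2) + 199·(297/7) + 323·(-135/8) = -51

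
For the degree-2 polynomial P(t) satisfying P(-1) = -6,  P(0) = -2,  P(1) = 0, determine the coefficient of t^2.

-1

The leading coefficient equals the top divided difference P[-1,0,1].
P[-1,0] = (-2 - (-6)) / (0 - (-1)) = 4
P[0,1] = (0 - (-2)) / (1 - 0) = 2
P[-1,0,1] = (2 - 4) / (1 - (-1)) = -1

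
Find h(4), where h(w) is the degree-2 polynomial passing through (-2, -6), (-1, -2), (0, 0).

Evaluate each Lagrange basis at w = 4:
L_0(4) = (5)·(4)/[(-1)·(-2)] = 10
L_1(4) = (6)·(4)/[(1)·(-1)] = -24
L_2(4) = (6)·(5)/[(2)·(1)] = 15
Sum: (-6)·(10) + (-2)·(-24) + 0 = -12

-12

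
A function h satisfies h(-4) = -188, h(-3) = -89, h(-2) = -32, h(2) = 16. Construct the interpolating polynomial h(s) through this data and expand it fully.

Newton's divided differences:
h[-4,-3] = (-89 - (-188)) / (-3 - (-4)) = 99
h[-3,-2] = (-32 - (-89)) / (-2 - (-3)) = 57
h[-2,2] = (16 - (-32)) / (2 - (-2)) = 12
h[-4,-3,-2] = (57 - 99) / (-2 - (-4)) = -21
h[-3,-2,2] = (12 - 57) / (2 - (-3)) = -9
h[-4,-3,-2,2] = (-9 - (-21)) / (2 - (-4)) = 2
h(s) = -188 + 99·(s + 4) + (-21)·(s + 4)(s + 3) + 2·(s + 4)(s + 3)(s + 2)
Expanding: h(s) = 2s^3 - 3s^2 + 4s + 4

h(s) = 2s^3 - 3s^2 + 4s + 4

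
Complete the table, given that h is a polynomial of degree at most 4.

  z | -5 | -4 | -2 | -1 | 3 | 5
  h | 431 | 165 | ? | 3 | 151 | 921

The 5 known values determine h uniquely (degree ≤ 4).
Evaluate each Lagrange basis at z = -2:
L_0(-2) = (2)·(-1)·(-5)·(-7)/[(-1)·(-4)·(-8)·(-10)] = -7/32
L_1(-2) = (3)·(-1)·(-5)·(-7)/[(1)·(-3)·(-7)·(-9)] = 5/9
L_2(-2) = (3)·(2)·(-5)·(-7)/[(4)·(3)·(-4)·(-6)] = 35/48
L_3(-2) = (3)·(2)·(-1)·(-7)/[(8)·(7)·(4)·(-2)] = -3/32
L_4(-2) = (3)·(2)·(-1)·(-5)/[(10)·(9)·(6)·(2)] = 1/36
Sum: 431·(-7/32) + 165·(5/9) + 3·(35/48) + 151·(-3/32) + 921·(1/36) = 11

11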